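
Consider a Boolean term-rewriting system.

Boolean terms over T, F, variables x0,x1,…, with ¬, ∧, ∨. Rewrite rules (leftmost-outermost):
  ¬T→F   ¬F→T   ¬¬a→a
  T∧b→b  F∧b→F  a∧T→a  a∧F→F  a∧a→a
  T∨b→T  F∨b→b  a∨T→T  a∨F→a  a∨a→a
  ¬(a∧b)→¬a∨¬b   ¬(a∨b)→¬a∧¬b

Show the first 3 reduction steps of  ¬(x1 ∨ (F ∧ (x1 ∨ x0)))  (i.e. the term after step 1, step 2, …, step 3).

Answer: after 3 steps: ¬x1 ∧ (T ∨ ¬(x1 ∨ x0))

Derivation:
  start: ¬(x1 ∨ (F ∧ (x1 ∨ x0)))
  step 1: ¬x1 ∧ ¬(F ∧ (x1 ∨ x0))
  step 2: ¬x1 ∧ (¬F ∨ ¬(x1 ∨ x0))
  step 3: ¬x1 ∧ (T ∨ ¬(x1 ∨ x0))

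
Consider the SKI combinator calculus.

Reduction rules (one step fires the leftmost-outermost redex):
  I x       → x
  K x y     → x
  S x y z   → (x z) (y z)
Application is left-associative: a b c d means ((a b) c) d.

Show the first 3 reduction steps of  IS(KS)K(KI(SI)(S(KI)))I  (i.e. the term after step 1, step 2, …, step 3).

Answer: after 3 steps: S(K(KI(SI)(S(KI))))I

Working:
  start: IS(KS)K(KI(SI)(S(KI)))I
  →1  S(KS)K(KI(SI)(S(KI)))I
  →2  KS(KI(SI)(S(KI)))(K(KI(SI)(S(KI))))I
  →3  S(K(KI(SI)(S(KI))))I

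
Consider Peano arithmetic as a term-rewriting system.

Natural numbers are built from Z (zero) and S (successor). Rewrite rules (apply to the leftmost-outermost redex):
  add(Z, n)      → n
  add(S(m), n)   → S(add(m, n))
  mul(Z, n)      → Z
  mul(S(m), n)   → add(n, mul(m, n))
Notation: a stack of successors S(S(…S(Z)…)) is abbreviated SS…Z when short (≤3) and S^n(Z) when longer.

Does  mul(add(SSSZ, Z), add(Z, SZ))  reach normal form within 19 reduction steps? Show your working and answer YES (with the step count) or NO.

Answer: YES — reaches normal form SSSZ in 17 ≤ 19 steps

Derivation:
  start: mul(add(SSSZ, Z), add(Z, SZ))
  [1] mul(S(add(SSZ, Z)), add(Z, SZ))
  [2] add(add(Z, SZ), mul(add(SSZ, Z), add(Z, SZ)))
  [3] add(SZ, mul(add(SSZ, Z), add(Z, SZ)))
  [4] S(add(Z, mul(add(SSZ, Z), add(Z, SZ))))
  [5] S(mul(add(SSZ, Z), add(Z, SZ)))
  [6] S(mul(S(add(SZ, Z)), add(Z, SZ)))
  [7] S(add(add(Z, SZ), mul(add(SZ, Z), add(Z, SZ))))
  [8] S(add(SZ, mul(add(SZ, Z), add(Z, SZ))))
  [9] S(S(add(Z, mul(add(SZ, Z), add(Z, SZ)))))
  [10] S(S(mul(add(SZ, Z), add(Z, SZ))))
  [11] S(S(mul(S(add(Z, Z)), add(Z, SZ))))
  [12] S(S(add(add(Z, SZ), mul(add(Z, Z), add(Z, SZ)))))
  [13] S(S(add(SZ, mul(add(Z, Z), add(Z, SZ)))))
  [14] S(S(S(add(Z, mul(add(Z, Z), add(Z, SZ))))))
  [15] S(S(S(mul(add(Z, Z), add(Z, SZ)))))
  [16] S(S(S(mul(Z, add(Z, SZ)))))
  [17] SSSZ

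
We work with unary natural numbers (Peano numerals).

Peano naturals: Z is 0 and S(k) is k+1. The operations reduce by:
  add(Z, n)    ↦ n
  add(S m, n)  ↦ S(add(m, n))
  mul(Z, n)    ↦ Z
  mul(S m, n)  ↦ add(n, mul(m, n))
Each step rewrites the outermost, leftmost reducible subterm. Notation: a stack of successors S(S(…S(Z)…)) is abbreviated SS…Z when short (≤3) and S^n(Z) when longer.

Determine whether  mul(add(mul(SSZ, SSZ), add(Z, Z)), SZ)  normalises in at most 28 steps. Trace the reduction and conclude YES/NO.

Answer: YES — reaches normal form S^4(Z) in 28 ≤ 28 steps

Working:
  start: mul(add(mul(SSZ, SSZ), add(Z, Z)), SZ)
  →1  mul(add(add(SSZ, mul(SZ, SSZ)), add(Z, Z)), SZ)
  →2  mul(add(S(add(SZ, mul(SZ, SSZ))), add(Z, Z)), SZ)
  →3  mul(S(add(add(SZ, mul(SZ, SSZ)), add(Z, Z))), SZ)
  →4  add(SZ, mul(add(add(SZ, mul(SZ, SSZ)), add(Z, Z)), SZ))
  →5  S(add(Z, mul(add(add(SZ, mul(SZ, SSZ)), add(Z, Z)), SZ)))
  →6  S(mul(add(add(SZ, mul(SZ, SSZ)), add(Z, Z)), SZ))
  →7  S(mul(add(S(add(Z, mul(SZ, SSZ))), add(Z, Z)), SZ))
  →8  S(mul(S(add(add(Z, mul(SZ, SSZ)), add(Z, Z))), SZ))
  →9  S(add(SZ, mul(add(add(Z, mul(SZ, SSZ)), add(Z, Z)), SZ)))
  →10  S(S(add(Z, mul(add(add(Z, mul(SZ, SSZ)), add(Z, Z)), SZ))))
  →11  S(S(mul(add(add(Z, mul(SZ, SSZ)), add(Z, Z)), SZ)))
  →12  S(S(mul(add(mul(SZ, SSZ), add(Z, Z)), SZ)))
  →13  S(S(mul(add(add(SSZ, mul(Z, SSZ)), add(Z, Z)), SZ)))
  →14  S(S(mul(add(S(add(SZ, mul(Z, SSZ))), add(Z, Z)), SZ)))
  →15  S(S(mul(S(add(add(SZ, mul(Z, SSZ)), add(Z, Z))), SZ)))
  →16  S(S(add(SZ, mul(add(add(SZ, mul(Z, SSZ)), add(Z, Z)), SZ))))
  →17  S(S(S(add(Z, mul(add(add(SZ, mul(Z, SSZ)), add(Z, Z)), SZ)))))
  →18  S(S(S(mul(add(add(SZ, mul(Z, SSZ)), add(Z, Z)), SZ))))
  →19  S(S(S(mul(add(S(add(Z, mul(Z, SSZ))), add(Z, Z)), SZ))))
  →20  S(S(S(mul(S(add(add(Z, mul(Z, SSZ)), add(Z, Z))), SZ))))
  →21  S(S(S(add(SZ, mul(add(add(Z, mul(Z, SSZ)), add(Z, Z)), SZ)))))
  →22  S(S(S(S(add(Z, mul(add(add(Z, mul(Z, SSZ)), add(Z, Z)), SZ))))))
  →23  S(S(S(S(mul(add(add(Z, mul(Z, SSZ)), add(Z, Z)), SZ)))))
  →24  S(S(S(S(mul(add(mul(Z, SSZ), add(Z, Z)), SZ)))))
  →25  S(S(S(S(mul(add(Z, add(Z, Z)), SZ)))))
  →26  S(S(S(S(mul(add(Z, Z), SZ)))))
  →27  S(S(S(S(mul(Z, SZ)))))
  →28  S^4(Z)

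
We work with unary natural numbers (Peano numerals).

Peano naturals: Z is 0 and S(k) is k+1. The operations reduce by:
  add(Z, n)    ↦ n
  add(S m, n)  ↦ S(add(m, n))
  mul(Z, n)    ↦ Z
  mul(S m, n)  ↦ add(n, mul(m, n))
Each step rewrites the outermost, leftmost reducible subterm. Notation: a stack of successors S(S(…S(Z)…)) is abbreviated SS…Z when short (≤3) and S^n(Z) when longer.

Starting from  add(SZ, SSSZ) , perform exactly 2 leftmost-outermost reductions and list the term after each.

  start: add(SZ, SSSZ)
  [1] S(add(Z, SSSZ))
  [2] S^4(Z)

Answer: after 2 steps: S^4(Z)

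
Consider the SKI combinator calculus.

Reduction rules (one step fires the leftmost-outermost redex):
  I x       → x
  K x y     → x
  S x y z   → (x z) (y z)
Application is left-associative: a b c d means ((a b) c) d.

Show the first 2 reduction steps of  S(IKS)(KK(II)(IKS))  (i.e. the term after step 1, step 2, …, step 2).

  start: S(IKS)(KK(II)(IKS))
  →1  S(KS)(KK(II)(IKS))
  →2  S(KS)(K(IKS))

Answer: after 2 steps: S(KS)(K(IKS))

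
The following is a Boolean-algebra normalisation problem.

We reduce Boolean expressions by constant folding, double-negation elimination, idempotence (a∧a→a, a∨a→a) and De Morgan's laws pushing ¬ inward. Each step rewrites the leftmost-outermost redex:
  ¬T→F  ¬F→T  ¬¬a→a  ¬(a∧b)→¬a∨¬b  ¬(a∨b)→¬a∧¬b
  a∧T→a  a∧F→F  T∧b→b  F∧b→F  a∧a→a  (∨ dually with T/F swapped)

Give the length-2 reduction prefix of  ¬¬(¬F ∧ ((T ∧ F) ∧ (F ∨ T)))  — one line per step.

Answer: after 2 steps: T ∧ ((T ∧ F) ∧ (F ∨ T))

Working:
  start: ¬¬(¬F ∧ ((T ∧ F) ∧ (F ∨ T)))
  [1] ¬F ∧ ((T ∧ F) ∧ (F ∨ T))
  [2] T ∧ ((T ∧ F) ∧ (F ∨ T))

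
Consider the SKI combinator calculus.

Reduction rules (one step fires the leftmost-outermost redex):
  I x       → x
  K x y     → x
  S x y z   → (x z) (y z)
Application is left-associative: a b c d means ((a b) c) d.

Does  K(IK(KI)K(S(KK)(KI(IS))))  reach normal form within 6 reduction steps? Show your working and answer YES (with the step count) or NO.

Answer: YES — reaches normal form KI in 3 ≤ 6 steps

Derivation:
  start: K(IK(KI)K(S(KK)(KI(IS))))
  [1] K(K(KI)K(S(KK)(KI(IS))))
  [2] K(KI(S(KK)(KI(IS))))
  [3] KI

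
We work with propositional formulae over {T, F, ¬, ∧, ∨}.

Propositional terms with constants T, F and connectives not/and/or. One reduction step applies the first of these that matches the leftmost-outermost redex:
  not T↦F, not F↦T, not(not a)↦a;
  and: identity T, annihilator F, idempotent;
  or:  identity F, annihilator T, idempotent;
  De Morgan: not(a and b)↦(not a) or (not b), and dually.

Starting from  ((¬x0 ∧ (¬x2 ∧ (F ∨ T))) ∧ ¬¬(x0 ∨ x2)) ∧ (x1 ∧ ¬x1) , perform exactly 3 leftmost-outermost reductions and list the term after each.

Answer: after 3 steps: ((¬x0 ∧ ¬x2) ∧ (x0 ∨ x2)) ∧ (x1 ∧ ¬x1)

Working:
  start: ((¬x0 ∧ (¬x2 ∧ (F ∨ T))) ∧ ¬¬(x0 ∨ x2)) ∧ (x1 ∧ ¬x1)
  →1  ((¬x0 ∧ (¬x2 ∧ T)) ∧ ¬¬(x0 ∨ x2)) ∧ (x1 ∧ ¬x1)
  →2  ((¬x0 ∧ ¬x2) ∧ ¬¬(x0 ∨ x2)) ∧ (x1 ∧ ¬x1)
  →3  ((¬x0 ∧ ¬x2) ∧ (x0 ∨ x2)) ∧ (x1 ∧ ¬x1)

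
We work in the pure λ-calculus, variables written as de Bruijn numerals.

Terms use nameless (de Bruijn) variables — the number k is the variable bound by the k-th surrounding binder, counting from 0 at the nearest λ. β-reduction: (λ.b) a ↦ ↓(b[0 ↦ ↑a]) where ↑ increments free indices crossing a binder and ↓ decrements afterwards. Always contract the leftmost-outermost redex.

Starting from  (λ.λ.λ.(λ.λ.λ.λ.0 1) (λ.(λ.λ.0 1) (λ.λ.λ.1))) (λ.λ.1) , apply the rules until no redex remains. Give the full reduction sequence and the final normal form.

  start: (λ.λ.λ.(λ.λ.λ.λ.0 1) (λ.(λ.λ.0 1) (λ.λ.λ.1))) (λ.λ.1)
  step 1: λ.λ.(λ.λ.λ.λ.0 1) (λ.(λ.λ.0 1) (λ.λ.λ.1))
  step 2: λ.λ.λ.λ.λ.0 1

Answer: normal form = λ.λ.λ.λ.λ.0 1  (in 2 steps)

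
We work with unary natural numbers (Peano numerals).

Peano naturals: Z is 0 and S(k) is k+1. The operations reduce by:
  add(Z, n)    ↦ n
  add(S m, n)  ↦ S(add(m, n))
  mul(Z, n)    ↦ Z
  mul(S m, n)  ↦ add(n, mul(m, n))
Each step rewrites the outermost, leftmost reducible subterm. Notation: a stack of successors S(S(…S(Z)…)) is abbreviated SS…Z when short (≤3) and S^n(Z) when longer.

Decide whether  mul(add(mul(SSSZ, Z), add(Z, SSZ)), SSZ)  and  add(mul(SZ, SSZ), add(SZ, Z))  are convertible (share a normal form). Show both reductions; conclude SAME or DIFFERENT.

Answer: DIFFERENT — A ⇓ S^4(Z), B ⇓ SSSZ

Working:
Term A:
  start: mul(add(mul(SSSZ, Z), add(Z, SSZ)), SSZ)
  [1] mul(add(add(Z, mul(SSZ, Z)), add(Z, SSZ)), SSZ)
  [2] mul(add(mul(SSZ, Z), add(Z, SSZ)), SSZ)
  [3] mul(add(add(Z, mul(SZ, Z)), add(Z, SSZ)), SSZ)
  [4] mul(add(mul(SZ, Z), add(Z, SSZ)), SSZ)
  [5] mul(add(add(Z, mul(Z, Z)), add(Z, SSZ)), SSZ)
  [6] mul(add(mul(Z, Z), add(Z, SSZ)), SSZ)
  [7] mul(add(Z, add(Z, SSZ)), SSZ)
  [8] mul(add(Z, SSZ), SSZ)
  [9] mul(SSZ, SSZ)
  [10] add(SSZ, mul(SZ, SSZ))
  [11] S(add(SZ, mul(SZ, SSZ)))
  [12] S(S(add(Z, mul(SZ, SSZ))))
  [13] S(S(mul(SZ, SSZ)))
  [14] S(S(add(SSZ, mul(Z, SSZ))))
  [15] S(S(S(add(SZ, mul(Z, SSZ)))))
  [16] S(S(S(S(add(Z, mul(Z, SSZ))))))
  [17] S(S(S(S(mul(Z, SSZ)))))
  [18] S^4(Z)

Term B:
  start: add(mul(SZ, SSZ), add(SZ, Z))
  [1] add(add(SSZ, mul(Z, SSZ)), add(SZ, Z))
  [2] add(S(add(SZ, mul(Z, SSZ))), add(SZ, Z))
  [3] S(add(add(SZ, mul(Z, SSZ)), add(SZ, Z)))
  [4] S(add(S(add(Z, mul(Z, SSZ))), add(SZ, Z)))
  [5] S(S(add(add(Z, mul(Z, SSZ)), add(SZ, Z))))
  [6] S(S(add(mul(Z, SSZ), add(SZ, Z))))
  [7] S(S(add(Z, add(SZ, Z))))
  [8] S(S(add(SZ, Z)))
  [9] S(S(S(add(Z, Z))))
  [10] SSSZ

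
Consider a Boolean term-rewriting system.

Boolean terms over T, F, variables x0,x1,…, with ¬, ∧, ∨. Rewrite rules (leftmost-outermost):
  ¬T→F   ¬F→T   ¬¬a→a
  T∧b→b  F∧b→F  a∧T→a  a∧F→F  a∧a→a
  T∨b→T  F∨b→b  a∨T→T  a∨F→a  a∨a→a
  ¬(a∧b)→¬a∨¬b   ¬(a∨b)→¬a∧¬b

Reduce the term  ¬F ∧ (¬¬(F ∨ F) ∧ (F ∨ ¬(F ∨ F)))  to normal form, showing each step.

  start: ¬F ∧ (¬¬(F ∨ F) ∧ (F ∨ ¬(F ∨ F)))
  [1] T ∧ (¬¬(F ∨ F) ∧ (F ∨ ¬(F ∨ F)))
  [2] ¬¬(F ∨ F) ∧ (F ∨ ¬(F ∨ F))
  [3] (F ∨ F) ∧ (F ∨ ¬(F ∨ F))
  [4] F ∧ (F ∨ ¬(F ∨ F))
  [5] F

Answer: normal form = F  (in 5 steps)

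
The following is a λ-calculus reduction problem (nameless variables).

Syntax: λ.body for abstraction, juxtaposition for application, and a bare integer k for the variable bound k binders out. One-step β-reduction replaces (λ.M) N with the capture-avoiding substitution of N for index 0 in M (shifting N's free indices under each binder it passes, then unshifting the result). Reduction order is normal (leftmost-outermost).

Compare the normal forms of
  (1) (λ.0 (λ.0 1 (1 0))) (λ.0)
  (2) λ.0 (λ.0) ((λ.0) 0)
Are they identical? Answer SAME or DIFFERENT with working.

Answer: SAME — A ⇓ λ.0 (λ.0) 0, B ⇓ λ.0 (λ.0) 0

Working:
Term A:
  start: (λ.0 (λ.0 1 (1 0))) (λ.0)
  →1  (λ.0) (λ.0 (λ.0) ((λ.0) 0))
  →2  λ.0 (λ.0) ((λ.0) 0)
  →3  λ.0 (λ.0) 0

Term B:
  start: λ.0 (λ.0) ((λ.0) 0)
  →1  λ.0 (λ.0) 0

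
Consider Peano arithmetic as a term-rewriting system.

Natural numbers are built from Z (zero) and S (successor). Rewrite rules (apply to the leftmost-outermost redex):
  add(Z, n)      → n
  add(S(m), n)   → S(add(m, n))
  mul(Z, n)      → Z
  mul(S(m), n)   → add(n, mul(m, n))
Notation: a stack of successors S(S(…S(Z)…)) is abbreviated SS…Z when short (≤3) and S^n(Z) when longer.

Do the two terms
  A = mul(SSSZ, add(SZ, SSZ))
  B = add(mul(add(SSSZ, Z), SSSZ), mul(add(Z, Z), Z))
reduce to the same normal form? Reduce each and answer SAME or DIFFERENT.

Answer: SAME — A ⇓ S^9(Z), B ⇓ S^9(Z)

Working:
Term A:
  start: mul(SSSZ, add(SZ, SSZ))
  step 1: add(add(SZ, SSZ), mul(SSZ, add(SZ, SSZ)))
  step 2: add(S(add(Z, SSZ)), mul(SSZ, add(SZ, SSZ)))
  step 3: S(add(add(Z, SSZ), mul(SSZ, add(SZ, SSZ))))
  step 4: S(add(SSZ, mul(SSZ, add(SZ, SSZ))))
  step 5: S(S(add(SZ, mul(SSZ, add(SZ, SSZ)))))
  step 6: S(S(S(add(Z, mul(SSZ, add(SZ, SSZ))))))
  step 7: S(S(S(mul(SSZ, add(SZ, SSZ)))))
  step 8: S(S(S(add(add(SZ, SSZ), mul(SZ, add(SZ, SSZ))))))
  step 9: S(S(S(add(S(add(Z, SSZ)), mul(SZ, add(SZ, SSZ))))))
  step 10: S(S(S(S(add(add(Z, SSZ), mul(SZ, add(SZ, SSZ)))))))
  step 11: S(S(S(S(add(SSZ, mul(SZ, add(SZ, SSZ)))))))
  step 12: S(S(S(S(S(add(SZ, mul(SZ, add(SZ, SSZ))))))))
  step 13: S(S(S(S(S(S(add(Z, mul(SZ, add(SZ, SSZ)))))))))
  step 14: S(S(S(S(S(S(mul(SZ, add(SZ, SSZ))))))))
  step 15: S(S(S(S(S(S(add(add(SZ, SSZ), mul(Z, add(SZ, SSZ)))))))))
  step 16: S(S(S(S(S(S(add(S(add(Z, SSZ)), mul(Z, add(SZ, SSZ)))))))))
  step 17: S(S(S(S(S(S(S(add(add(Z, SSZ), mul(Z, add(SZ, SSZ))))))))))
  step 18: S(S(S(S(S(S(S(add(SSZ, mul(Z, add(SZ, SSZ))))))))))
  step 19: S(S(S(S(S(S(S(S(add(SZ, mul(Z, add(SZ, SSZ)))))))))))
  step 20: S(S(S(S(S(S(S(S(S(add(Z, mul(Z, add(SZ, SSZ))))))))))))
  step 21: S(S(S(S(S(S(S(S(S(mul(Z, add(SZ, SSZ)))))))))))
  step 22: S^9(Z)

Term B:
  start: add(mul(add(SSSZ, Z), SSSZ), mul(add(Z, Z), Z))
  step 1: add(mul(S(add(SSZ, Z)), SSSZ), mul(add(Z, Z), Z))
  step 2: add(add(SSSZ, mul(add(SSZ, Z), SSSZ)), mul(add(Z, Z), Z))
  step 3: add(S(add(SSZ, mul(add(SSZ, Z), SSSZ))), mul(add(Z, Z), Z))
  step 4: S(add(add(SSZ, mul(add(SSZ, Z), SSSZ)), mul(add(Z, Z), Z)))
  step 5: S(add(S(add(SZ, mul(add(SSZ, Z), SSSZ))), mul(add(Z, Z), Z)))
  step 6: S(S(add(add(SZ, mul(add(SSZ, Z), SSSZ)), mul(add(Z, Z), Z))))
  step 7: S(S(add(S(add(Z, mul(add(SSZ, Z), SSSZ))), mul(add(Z, Z), Z))))
  step 8: S(S(S(add(add(Z, mul(add(SSZ, Z), SSSZ)), mul(add(Z, Z), Z)))))
  step 9: S(S(S(add(mul(add(SSZ, Z), SSSZ), mul(add(Z, Z), Z)))))
  step 10: S(S(S(add(mul(S(add(SZ, Z)), SSSZ), mul(add(Z, Z), Z)))))
  step 11: S(S(S(add(add(SSSZ, mul(add(SZ, Z), SSSZ)), mul(add(Z, Z), Z)))))
  step 12: S(S(S(add(S(add(SSZ, mul(add(SZ, Z), SSSZ))), mul(add(Z, Z), Z)))))
  step 13: S(S(S(S(add(add(SSZ, mul(add(SZ, Z), SSSZ)), mul(add(Z, Z), Z))))))
  step 14: S(S(S(S(add(S(add(SZ, mul(add(SZ, Z), SSSZ))), mul(add(Z, Z), Z))))))
  step 15: S(S(S(S(S(add(add(SZ, mul(add(SZ, Z), SSSZ)), mul(add(Z, Z), Z)))))))
  step 16: S(S(S(S(S(add(S(add(Z, mul(add(SZ, Z), SSSZ))), mul(add(Z, Z), Z)))))))
  step 17: S(S(S(S(S(S(add(add(Z, mul(add(SZ, Z), SSSZ)), mul(add(Z, Z), Z))))))))
  step 18: S(S(S(S(S(S(add(mul(add(SZ, Z), SSSZ), mul(add(Z, Z), Z))))))))
  step 19: S(S(S(S(S(S(add(mul(S(add(Z, Z)), SSSZ), mul(add(Z, Z), Z))))))))
  step 20: S(S(S(S(S(S(add(add(SSSZ, mul(add(Z, Z), SSSZ)), mul(add(Z, Z), Z))))))))
  step 21: S(S(S(S(S(S(add(S(add(SSZ, mul(add(Z, Z), SSSZ))), mul(add(Z, Z), Z))))))))
  step 22: S(S(S(S(S(S(S(add(add(SSZ, mul(add(Z, Z), SSSZ)), mul(add(Z, Z), Z)))))))))
  step 23: S(S(S(S(S(S(S(add(S(add(SZ, mul(add(Z, Z), SSSZ))), mul(add(Z, Z), Z)))))))))
  step 24: S(S(S(S(S(S(S(S(add(add(SZ, mul(add(Z, Z), SSSZ)), mul(add(Z, Z), Z))))))))))
  step 25: S(S(S(S(S(S(S(S(add(S(add(Z, mul(add(Z, Z), SSSZ))), mul(add(Z, Z), Z))))))))))
  step 26: S(S(S(S(S(S(S(S(S(add(add(Z, mul(add(Z, Z), SSSZ)), mul(add(Z, Z), Z)))))))))))
  step 27: S(S(S(S(S(S(S(S(S(add(mul(add(Z, Z), SSSZ), mul(add(Z, Z), Z)))))))))))
  step 28: S(S(S(S(S(S(S(S(S(add(mul(Z, SSSZ), mul(add(Z, Z), Z)))))))))))
  step 29: S(S(S(S(S(S(S(S(S(add(Z, mul(add(Z, Z), Z)))))))))))
  step 30: S(S(S(S(S(S(S(S(S(mul(add(Z, Z), Z))))))))))
  step 31: S(S(S(S(S(S(S(S(S(mul(Z, Z))))))))))
  step 32: S^9(Z)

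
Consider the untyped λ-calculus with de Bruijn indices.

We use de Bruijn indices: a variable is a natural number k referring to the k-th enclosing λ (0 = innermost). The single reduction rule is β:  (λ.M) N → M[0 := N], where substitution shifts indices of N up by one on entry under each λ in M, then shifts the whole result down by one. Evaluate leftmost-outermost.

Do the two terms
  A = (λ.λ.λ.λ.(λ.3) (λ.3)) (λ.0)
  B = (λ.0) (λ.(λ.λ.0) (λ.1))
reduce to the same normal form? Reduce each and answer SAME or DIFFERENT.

Answer: DIFFERENT — A ⇓ λ.λ.λ.2, B ⇓ λ.λ.0

Working:
Term A:
  start: (λ.λ.λ.λ.(λ.3) (λ.3)) (λ.0)
  [1] λ.λ.λ.(λ.3) (λ.3)
  [2] λ.λ.λ.2

Term B:
  start: (λ.0) (λ.(λ.λ.0) (λ.1))
  [1] λ.(λ.λ.0) (λ.1)
  [2] λ.λ.0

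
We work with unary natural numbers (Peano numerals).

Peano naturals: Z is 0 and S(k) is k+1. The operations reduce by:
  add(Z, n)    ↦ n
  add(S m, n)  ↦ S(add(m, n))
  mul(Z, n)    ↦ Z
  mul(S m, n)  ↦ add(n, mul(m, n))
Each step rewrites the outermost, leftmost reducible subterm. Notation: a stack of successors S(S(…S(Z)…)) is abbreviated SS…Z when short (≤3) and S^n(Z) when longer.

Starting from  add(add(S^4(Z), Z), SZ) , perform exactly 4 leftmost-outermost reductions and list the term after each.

Answer: after 4 steps: S(S(add(add(SSZ, Z), SZ)))

Reduction:
  start: add(add(S^4(Z), Z), SZ)
  step 1: add(S(add(SSSZ, Z)), SZ)
  step 2: S(add(add(SSSZ, Z), SZ))
  step 3: S(add(S(add(SSZ, Z)), SZ))
  step 4: S(S(add(add(SSZ, Z), SZ)))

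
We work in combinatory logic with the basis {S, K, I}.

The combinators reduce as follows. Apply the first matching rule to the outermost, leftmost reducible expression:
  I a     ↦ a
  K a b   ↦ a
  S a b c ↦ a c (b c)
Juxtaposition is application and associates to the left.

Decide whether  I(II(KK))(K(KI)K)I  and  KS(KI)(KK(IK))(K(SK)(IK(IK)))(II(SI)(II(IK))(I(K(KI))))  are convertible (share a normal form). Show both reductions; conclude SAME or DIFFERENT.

Term A:
  start: I(II(KK))(K(KI)K)I
  [1] II(KK)(K(KI)K)I
  [2] I(KK)(K(KI)K)I
  [3] KK(K(KI)K)I
  [4] KI

Term B:
  start: KS(KI)(KK(IK))(K(SK)(IK(IK)))(II(SI)(II(IK))(I(K(KI))))
  [1] S(KK(IK))(K(SK)(IK(IK)))(II(SI)(II(IK))(I(K(KI))))
  [2] KK(IK)(II(SI)(II(IK))(I(K(KI))))(K(SK)(IK(IK))(II(SI)(II(IK))(I(K(KI)))))
  [3] K(II(SI)(II(IK))(I(K(KI))))(K(SK)(IK(IK))(II(SI)(II(IK))(I(K(KI)))))
  [4] II(SI)(II(IK))(I(K(KI)))
  [5] I(SI)(II(IK))(I(K(KI)))
  [6] SI(II(IK))(I(K(KI)))
  [7] I(I(K(KI)))(II(IK)(I(K(KI))))
  [8] I(K(KI))(II(IK)(I(K(KI))))
  [9] K(KI)(II(IK)(I(K(KI))))
  [10] KI

Answer: SAME — A ⇓ KI, B ⇓ KI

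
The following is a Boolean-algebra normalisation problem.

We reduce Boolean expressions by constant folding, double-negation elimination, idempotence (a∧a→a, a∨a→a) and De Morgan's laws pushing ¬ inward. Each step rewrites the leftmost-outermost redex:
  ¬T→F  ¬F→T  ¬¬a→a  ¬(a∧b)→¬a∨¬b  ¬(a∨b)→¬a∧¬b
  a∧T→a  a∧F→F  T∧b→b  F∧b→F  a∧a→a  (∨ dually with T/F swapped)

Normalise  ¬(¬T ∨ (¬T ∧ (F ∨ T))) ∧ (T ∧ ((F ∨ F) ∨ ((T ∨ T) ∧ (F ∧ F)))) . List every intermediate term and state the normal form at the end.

  start: ¬(¬T ∨ (¬T ∧ (F ∨ T))) ∧ (T ∧ ((F ∨ F) ∨ ((T ∨ T) ∧ (F ∧ F))))
  →1  (¬¬T ∧ ¬(¬T ∧ (F ∨ T))) ∧ (T ∧ ((F ∨ F) ∨ ((T ∨ T) ∧ (F ∧ F))))
  →2  (T ∧ ¬(¬T ∧ (F ∨ T))) ∧ (T ∧ ((F ∨ F) ∨ ((T ∨ T) ∧ (F ∧ F))))
  →3  ¬(¬T ∧ (F ∨ T)) ∧ (T ∧ ((F ∨ F) ∨ ((T ∨ T) ∧ (F ∧ F))))
  →4  (¬¬T ∨ ¬(F ∨ T)) ∧ (T ∧ ((F ∨ F) ∨ ((T ∨ T) ∧ (F ∧ F))))
  →5  (T ∨ ¬(F ∨ T)) ∧ (T ∧ ((F ∨ F) ∨ ((T ∨ T) ∧ (F ∧ F))))
  →6  T ∧ (T ∧ ((F ∨ F) ∨ ((T ∨ T) ∧ (F ∧ F))))
  →7  T ∧ ((F ∨ F) ∨ ((T ∨ T) ∧ (F ∧ F)))
  →8  (F ∨ F) ∨ ((T ∨ T) ∧ (F ∧ F))
  →9  F ∨ ((T ∨ T) ∧ (F ∧ F))
  →10  (T ∨ T) ∧ (F ∧ F)
  →11  T ∧ (F ∧ F)
  →12  F ∧ F
  →13  F

Answer: normal form = F  (in 13 steps)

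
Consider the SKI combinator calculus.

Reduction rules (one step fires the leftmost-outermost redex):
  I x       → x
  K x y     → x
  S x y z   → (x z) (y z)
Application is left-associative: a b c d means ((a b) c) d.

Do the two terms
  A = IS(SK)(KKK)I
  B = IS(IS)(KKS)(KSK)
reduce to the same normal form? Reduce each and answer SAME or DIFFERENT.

Term A:
  start: IS(SK)(KKK)I
  →1  S(SK)(KKK)I
  →2  SKI(KKKI)
  →3  K(KKKI)(I(KKKI))
  →4  KKKI
  →5  KI

Term B:
  start: IS(IS)(KKS)(KSK)
  →1  S(IS)(KKS)(KSK)
  →2  IS(KSK)(KKS(KSK))
  →3  S(KSK)(KKS(KSK))
  →4  SS(KKS(KSK))
  →5  SS(K(KSK))
  →6  SS(KS)

Answer: DIFFERENT — A ⇓ KI, B ⇓ SS(KS)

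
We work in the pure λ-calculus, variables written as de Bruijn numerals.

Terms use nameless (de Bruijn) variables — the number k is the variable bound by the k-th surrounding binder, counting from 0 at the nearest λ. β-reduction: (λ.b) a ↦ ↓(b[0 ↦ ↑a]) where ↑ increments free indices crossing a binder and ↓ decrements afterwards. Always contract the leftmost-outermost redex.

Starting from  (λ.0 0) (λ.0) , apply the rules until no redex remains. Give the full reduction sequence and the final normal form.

  start: (λ.0 0) (λ.0)
  →1  (λ.0) (λ.0)
  →2  λ.0

Answer: normal form = λ.0  (in 2 steps)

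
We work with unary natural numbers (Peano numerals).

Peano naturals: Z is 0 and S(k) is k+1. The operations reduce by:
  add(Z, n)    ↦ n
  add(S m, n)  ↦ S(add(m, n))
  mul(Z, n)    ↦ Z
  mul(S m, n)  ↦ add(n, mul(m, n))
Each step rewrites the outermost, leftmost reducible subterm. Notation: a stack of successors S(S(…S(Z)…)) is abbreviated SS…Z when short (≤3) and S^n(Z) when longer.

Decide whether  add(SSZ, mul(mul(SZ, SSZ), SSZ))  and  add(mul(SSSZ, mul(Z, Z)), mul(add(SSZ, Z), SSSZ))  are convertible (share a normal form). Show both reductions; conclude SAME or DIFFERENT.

Term A:
  start: add(SSZ, mul(mul(SZ, SSZ), SSZ))
  →1  S(add(SZ, mul(mul(SZ, SSZ), SSZ)))
  →2  S(S(add(Z, mul(mul(SZ, SSZ), SSZ))))
  →3  S(S(mul(mul(SZ, SSZ), SSZ)))
  →4  S(S(mul(add(SSZ, mul(Z, SSZ)), SSZ)))
  →5  S(S(mul(S(add(SZ, mul(Z, SSZ))), SSZ)))
  →6  S(S(add(SSZ, mul(add(SZ, mul(Z, SSZ)), SSZ))))
  →7  S(S(S(add(SZ, mul(add(SZ, mul(Z, SSZ)), SSZ)))))
  →8  S(S(S(S(add(Z, mul(add(SZ, mul(Z, SSZ)), SSZ))))))
  →9  S(S(S(S(mul(add(SZ, mul(Z, SSZ)), SSZ)))))
  →10  S(S(S(S(mul(S(add(Z, mul(Z, SSZ))), SSZ)))))
  →11  S(S(S(S(add(SSZ, mul(add(Z, mul(Z, SSZ)), SSZ))))))
  →12  S(S(S(S(S(add(SZ, mul(add(Z, mul(Z, SSZ)), SSZ)))))))
  →13  S(S(S(S(S(S(add(Z, mul(add(Z, mul(Z, SSZ)), SSZ))))))))
  →14  S(S(S(S(S(S(mul(add(Z, mul(Z, SSZ)), SSZ)))))))
  →15  S(S(S(S(S(S(mul(mul(Z, SSZ), SSZ)))))))
  →16  S(S(S(S(S(S(mul(Z, SSZ)))))))
  →17  S^6(Z)

Term B:
  start: add(mul(SSSZ, mul(Z, Z)), mul(add(SSZ, Z), SSSZ))
  →1  add(add(mul(Z, Z), mul(SSZ, mul(Z, Z))), mul(add(SSZ, Z), SSSZ))
  →2  add(add(Z, mul(SSZ, mul(Z, Z))), mul(add(SSZ, Z), SSSZ))
  →3  add(mul(SSZ, mul(Z, Z)), mul(add(SSZ, Z), SSSZ))
  →4  add(add(mul(Z, Z), mul(SZ, mul(Z, Z))), mul(add(SSZ, Z), SSSZ))
  →5  add(add(Z, mul(SZ, mul(Z, Z))), mul(add(SSZ, Z), SSSZ))
  →6  add(mul(SZ, mul(Z, Z)), mul(add(SSZ, Z), SSSZ))
  →7  add(add(mul(Z, Z), mul(Z, mul(Z, Z))), mul(add(SSZ, Z), SSSZ))
  →8  add(add(Z, mul(Z, mul(Z, Z))), mul(add(SSZ, Z), SSSZ))
  →9  add(mul(Z, mul(Z, Z)), mul(add(SSZ, Z), SSSZ))
  →10  add(Z, mul(add(SSZ, Z), SSSZ))
  →11  mul(add(SSZ, Z), SSSZ)
  →12  mul(S(add(SZ, Z)), SSSZ)
  →13  add(SSSZ, mul(add(SZ, Z), SSSZ))
  →14  S(add(SSZ, mul(add(SZ, Z), SSSZ)))
  →15  S(S(add(SZ, mul(add(SZ, Z), SSSZ))))
  →16  S(S(S(add(Z, mul(add(SZ, Z), SSSZ)))))
  →17  S(S(S(mul(add(SZ, Z), SSSZ))))
  →18  S(S(S(mul(S(add(Z, Z)), SSSZ))))
  →19  S(S(S(add(SSSZ, mul(add(Z, Z), SSSZ)))))
  →20  S(S(S(S(add(SSZ, mul(add(Z, Z), SSSZ))))))
  →21  S(S(S(S(S(add(SZ, mul(add(Z, Z), SSSZ)))))))
  →22  S(S(S(S(S(S(add(Z, mul(add(Z, Z), SSSZ))))))))
  →23  S(S(S(S(S(S(mul(add(Z, Z), SSSZ)))))))
  →24  S(S(S(S(S(S(mul(Z, SSSZ)))))))
  →25  S^6(Z)

Answer: SAME — A ⇓ S^6(Z), B ⇓ S^6(Z)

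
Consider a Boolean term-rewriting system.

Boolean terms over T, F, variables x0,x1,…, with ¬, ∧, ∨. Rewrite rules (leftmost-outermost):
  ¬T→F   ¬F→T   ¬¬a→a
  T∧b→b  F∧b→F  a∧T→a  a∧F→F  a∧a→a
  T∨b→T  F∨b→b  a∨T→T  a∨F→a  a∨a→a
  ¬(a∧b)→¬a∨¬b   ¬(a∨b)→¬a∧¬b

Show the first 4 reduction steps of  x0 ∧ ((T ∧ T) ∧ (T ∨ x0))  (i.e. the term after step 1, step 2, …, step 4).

Answer: after 4 steps: x0

Working:
  start: x0 ∧ ((T ∧ T) ∧ (T ∨ x0))
  →1  x0 ∧ (T ∧ (T ∨ x0))
  →2  x0 ∧ (T ∨ x0)
  →3  x0 ∧ T
  →4  x0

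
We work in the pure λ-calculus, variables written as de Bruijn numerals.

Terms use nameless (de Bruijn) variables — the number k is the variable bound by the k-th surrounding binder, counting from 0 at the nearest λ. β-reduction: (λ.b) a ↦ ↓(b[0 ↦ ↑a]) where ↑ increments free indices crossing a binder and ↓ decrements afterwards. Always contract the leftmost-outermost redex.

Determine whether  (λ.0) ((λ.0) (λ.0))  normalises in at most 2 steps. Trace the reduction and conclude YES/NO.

Answer: YES — reaches normal form λ.0 in 2 ≤ 2 steps

Working:
  start: (λ.0) ((λ.0) (λ.0))
  →1  (λ.0) (λ.0)
  →2  λ.0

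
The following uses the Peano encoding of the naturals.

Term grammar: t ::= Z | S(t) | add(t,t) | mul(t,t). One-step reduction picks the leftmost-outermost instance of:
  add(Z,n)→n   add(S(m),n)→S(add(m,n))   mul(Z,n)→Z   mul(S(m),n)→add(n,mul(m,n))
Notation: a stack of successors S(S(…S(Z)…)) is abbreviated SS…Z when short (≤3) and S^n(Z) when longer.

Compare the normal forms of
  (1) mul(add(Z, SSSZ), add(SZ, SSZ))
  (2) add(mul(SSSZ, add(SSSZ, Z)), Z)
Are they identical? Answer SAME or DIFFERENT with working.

Term A:
  start: mul(add(Z, SSSZ), add(SZ, SSZ))
  step 1: mul(SSSZ, add(SZ, SSZ))
  step 2: add(add(SZ, SSZ), mul(SSZ, add(SZ, SSZ)))
  step 3: add(S(add(Z, SSZ)), mul(SSZ, add(SZ, SSZ)))
  step 4: S(add(add(Z, SSZ), mul(SSZ, add(SZ, SSZ))))
  step 5: S(add(SSZ, mul(SSZ, add(SZ, SSZ))))
  step 6: S(S(add(SZ, mul(SSZ, add(SZ, SSZ)))))
  step 7: S(S(S(add(Z, mul(SSZ, add(SZ, SSZ))))))
  step 8: S(S(S(mul(SSZ, add(SZ, SSZ)))))
  step 9: S(S(S(add(add(SZ, SSZ), mul(SZ, add(SZ, SSZ))))))
  step 10: S(S(S(add(S(add(Z, SSZ)), mul(SZ, add(SZ, SSZ))))))
  step 11: S(S(S(S(add(add(Z, SSZ), mul(SZ, add(SZ, SSZ)))))))
  step 12: S(S(S(S(add(SSZ, mul(SZ, add(SZ, SSZ)))))))
  step 13: S(S(S(S(S(add(SZ, mul(SZ, add(SZ, SSZ))))))))
  step 14: S(S(S(S(S(S(add(Z, mul(SZ, add(SZ, SSZ)))))))))
  step 15: S(S(S(S(S(S(mul(SZ, add(SZ, SSZ))))))))
  step 16: S(S(S(S(S(S(add(add(SZ, SSZ), mul(Z, add(SZ, SSZ)))))))))
  step 17: S(S(S(S(S(S(add(S(add(Z, SSZ)), mul(Z, add(SZ, SSZ)))))))))
  step 18: S(S(S(S(S(S(S(add(add(Z, SSZ), mul(Z, add(SZ, SSZ))))))))))
  step 19: S(S(S(S(S(S(S(add(SSZ, mul(Z, add(SZ, SSZ))))))))))
  step 20: S(S(S(S(S(S(S(S(add(SZ, mul(Z, add(SZ, SSZ)))))))))))
  step 21: S(S(S(S(S(S(S(S(S(add(Z, mul(Z, add(SZ, SSZ))))))))))))
  step 22: S(S(S(S(S(S(S(S(S(mul(Z, add(SZ, SSZ)))))))))))
  step 23: S^9(Z)

Term B:
  start: add(mul(SSSZ, add(SSSZ, Z)), Z)
  step 1: add(add(add(SSSZ, Z), mul(SSZ, add(SSSZ, Z))), Z)
  step 2: add(add(S(add(SSZ, Z)), mul(SSZ, add(SSSZ, Z))), Z)
  step 3: add(S(add(add(SSZ, Z), mul(SSZ, add(SSSZ, Z)))), Z)
  step 4: S(add(add(add(SSZ, Z), mul(SSZ, add(SSSZ, Z))), Z))
  step 5: S(add(add(S(add(SZ, Z)), mul(SSZ, add(SSSZ, Z))), Z))
  step 6: S(add(S(add(add(SZ, Z), mul(SSZ, add(SSSZ, Z)))), Z))
  step 7: S(S(add(add(add(SZ, Z), mul(SSZ, add(SSSZ, Z))), Z)))
  step 8: S(S(add(add(S(add(Z, Z)), mul(SSZ, add(SSSZ, Z))), Z)))
  step 9: S(S(add(S(add(add(Z, Z), mul(SSZ, add(SSSZ, Z)))), Z)))
  step 10: S(S(S(add(add(add(Z, Z), mul(SSZ, add(SSSZ, Z))), Z))))
  step 11: S(S(S(add(add(Z, mul(SSZ, add(SSSZ, Z))), Z))))
  step 12: S(S(S(add(mul(SSZ, add(SSSZ, Z)), Z))))
  step 13: S(S(S(add(add(add(SSSZ, Z), mul(SZ, add(SSSZ, Z))), Z))))
  step 14: S(S(S(add(add(S(add(SSZ, Z)), mul(SZ, add(SSSZ, Z))), Z))))
  step 15: S(S(S(add(S(add(add(SSZ, Z), mul(SZ, add(SSSZ, Z)))), Z))))
  step 16: S(S(S(S(add(add(add(SSZ, Z), mul(SZ, add(SSSZ, Z))), Z)))))
  step 17: S(S(S(S(add(add(S(add(SZ, Z)), mul(SZ, add(SSSZ, Z))), Z)))))
  step 18: S(S(S(S(add(S(add(add(SZ, Z), mul(SZ, add(SSSZ, Z)))), Z)))))
  step 19: S(S(S(S(S(add(add(add(SZ, Z), mul(SZ, add(SSSZ, Z))), Z))))))
  step 20: S(S(S(S(S(add(add(S(add(Z, Z)), mul(SZ, add(SSSZ, Z))), Z))))))
  step 21: S(S(S(S(S(add(S(add(add(Z, Z), mul(SZ, add(SSSZ, Z)))), Z))))))
  step 22: S(S(S(S(S(S(add(add(add(Z, Z), mul(SZ, add(SSSZ, Z))), Z)))))))
  step 23: S(S(S(S(S(S(add(add(Z, mul(SZ, add(SSSZ, Z))), Z)))))))
  step 24: S(S(S(S(S(S(add(mul(SZ, add(SSSZ, Z)), Z)))))))
  step 25: S(S(S(S(S(S(add(add(add(SSSZ, Z), mul(Z, add(SSSZ, Z))), Z)))))))
  step 26: S(S(S(S(S(S(add(add(S(add(SSZ, Z)), mul(Z, add(SSSZ, Z))), Z)))))))
  step 27: S(S(S(S(S(S(add(S(add(add(SSZ, Z), mul(Z, add(SSSZ, Z)))), Z)))))))
  step 28: S(S(S(S(S(S(S(add(add(add(SSZ, Z), mul(Z, add(SSSZ, Z))), Z))))))))
  step 29: S(S(S(S(S(S(S(add(add(S(add(SZ, Z)), mul(Z, add(SSSZ, Z))), Z))))))))
  step 30: S(S(S(S(S(S(S(add(S(add(add(SZ, Z), mul(Z, add(SSSZ, Z)))), Z))))))))
  step 31: S(S(S(S(S(S(S(S(add(add(add(SZ, Z), mul(Z, add(SSSZ, Z))), Z)))))))))
  step 32: S(S(S(S(S(S(S(S(add(add(S(add(Z, Z)), mul(Z, add(SSSZ, Z))), Z)))))))))
  step 33: S(S(S(S(S(S(S(S(add(S(add(add(Z, Z), mul(Z, add(SSSZ, Z)))), Z)))))))))
  step 34: S(S(S(S(S(S(S(S(S(add(add(add(Z, Z), mul(Z, add(SSSZ, Z))), Z))))))))))
  step 35: S(S(S(S(S(S(S(S(S(add(add(Z, mul(Z, add(SSSZ, Z))), Z))))))))))
  step 36: S(S(S(S(S(S(S(S(S(add(mul(Z, add(SSSZ, Z)), Z))))))))))
  step 37: S(S(S(S(S(S(S(S(S(add(Z, Z))))))))))
  step 38: S^9(Z)

Answer: SAME — A ⇓ S^9(Z), B ⇓ S^9(Z)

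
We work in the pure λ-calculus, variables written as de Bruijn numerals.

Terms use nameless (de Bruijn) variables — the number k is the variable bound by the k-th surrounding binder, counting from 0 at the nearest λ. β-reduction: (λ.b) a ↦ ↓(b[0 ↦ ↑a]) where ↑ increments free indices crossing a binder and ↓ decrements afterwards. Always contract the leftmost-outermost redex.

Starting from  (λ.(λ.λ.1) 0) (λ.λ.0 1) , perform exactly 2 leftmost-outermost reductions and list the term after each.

  start: (λ.(λ.λ.1) 0) (λ.λ.0 1)
  step 1: (λ.λ.1) (λ.λ.0 1)
  step 2: λ.λ.λ.0 1

Answer: after 2 steps: λ.λ.λ.0 1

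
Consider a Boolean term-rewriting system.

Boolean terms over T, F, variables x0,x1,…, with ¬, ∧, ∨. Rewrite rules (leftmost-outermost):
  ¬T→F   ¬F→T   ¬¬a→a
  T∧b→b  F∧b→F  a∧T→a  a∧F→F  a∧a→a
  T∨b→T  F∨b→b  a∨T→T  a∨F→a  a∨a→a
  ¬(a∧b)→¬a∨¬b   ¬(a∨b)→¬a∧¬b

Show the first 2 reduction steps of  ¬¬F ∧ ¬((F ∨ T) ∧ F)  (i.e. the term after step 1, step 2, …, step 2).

  start: ¬¬F ∧ ¬((F ∨ T) ∧ F)
  step 1: F ∧ ¬((F ∨ T) ∧ F)
  step 2: F

Answer: after 2 steps: F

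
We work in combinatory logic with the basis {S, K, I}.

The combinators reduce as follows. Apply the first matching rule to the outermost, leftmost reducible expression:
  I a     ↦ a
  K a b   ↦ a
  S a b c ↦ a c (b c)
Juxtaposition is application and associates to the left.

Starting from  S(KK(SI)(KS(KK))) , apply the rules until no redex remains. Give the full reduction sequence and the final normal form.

  start: S(KK(SI)(KS(KK)))
  step 1: S(K(KS(KK)))
  step 2: S(KS)

Answer: normal form = S(KS)  (in 2 steps)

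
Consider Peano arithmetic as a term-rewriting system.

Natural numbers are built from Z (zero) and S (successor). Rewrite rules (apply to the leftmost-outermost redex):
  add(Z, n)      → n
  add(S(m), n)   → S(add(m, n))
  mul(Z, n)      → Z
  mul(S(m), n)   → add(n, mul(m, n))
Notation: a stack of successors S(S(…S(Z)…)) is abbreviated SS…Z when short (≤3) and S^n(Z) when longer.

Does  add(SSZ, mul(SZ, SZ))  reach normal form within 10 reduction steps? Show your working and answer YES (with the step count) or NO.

  start: add(SSZ, mul(SZ, SZ))
  step 1: S(add(SZ, mul(SZ, SZ)))
  step 2: S(S(add(Z, mul(SZ, SZ))))
  step 3: S(S(mul(SZ, SZ)))
  step 4: S(S(add(SZ, mul(Z, SZ))))
  step 5: S(S(S(add(Z, mul(Z, SZ)))))
  step 6: S(S(S(mul(Z, SZ))))
  step 7: SSSZ

Answer: YES — reaches normal form SSSZ in 7 ≤ 10 steps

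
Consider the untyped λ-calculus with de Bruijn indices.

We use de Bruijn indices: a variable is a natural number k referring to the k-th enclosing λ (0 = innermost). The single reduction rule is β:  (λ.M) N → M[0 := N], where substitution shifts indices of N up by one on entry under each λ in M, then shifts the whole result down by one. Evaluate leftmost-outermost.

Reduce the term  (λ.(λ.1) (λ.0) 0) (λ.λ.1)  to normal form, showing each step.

Answer: normal form = λ.λ.λ.1  (in 3 steps)

Working:
  start: (λ.(λ.1) (λ.0) 0) (λ.λ.1)
  →1  (λ.λ.λ.1) (λ.0) (λ.λ.1)
  →2  (λ.λ.1) (λ.λ.1)
  →3  λ.λ.λ.1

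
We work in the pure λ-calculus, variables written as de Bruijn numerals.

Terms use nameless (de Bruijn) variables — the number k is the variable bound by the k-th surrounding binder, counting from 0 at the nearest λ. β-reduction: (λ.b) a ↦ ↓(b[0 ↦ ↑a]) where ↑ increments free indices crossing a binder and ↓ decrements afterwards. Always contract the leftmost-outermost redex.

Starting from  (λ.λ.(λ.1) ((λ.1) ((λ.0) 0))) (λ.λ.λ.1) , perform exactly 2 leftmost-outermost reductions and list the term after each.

  start: (λ.λ.(λ.1) ((λ.1) ((λ.0) 0))) (λ.λ.λ.1)
  →1  λ.(λ.1) ((λ.1) ((λ.0) 0))
  →2  λ.0

Answer: after 2 steps: λ.0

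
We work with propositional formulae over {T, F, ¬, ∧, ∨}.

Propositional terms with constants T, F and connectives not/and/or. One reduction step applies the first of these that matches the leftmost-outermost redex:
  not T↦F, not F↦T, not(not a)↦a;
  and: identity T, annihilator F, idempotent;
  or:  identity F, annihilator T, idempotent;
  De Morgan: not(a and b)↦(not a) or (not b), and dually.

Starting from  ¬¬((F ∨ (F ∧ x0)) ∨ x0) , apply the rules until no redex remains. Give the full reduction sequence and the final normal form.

Answer: normal form = x0  (in 4 steps)

Reduction:
  start: ¬¬((F ∨ (F ∧ x0)) ∨ x0)
  →1  (F ∨ (F ∧ x0)) ∨ x0
  →2  (F ∧ x0) ∨ x0
  →3  F ∨ x0
  →4  x0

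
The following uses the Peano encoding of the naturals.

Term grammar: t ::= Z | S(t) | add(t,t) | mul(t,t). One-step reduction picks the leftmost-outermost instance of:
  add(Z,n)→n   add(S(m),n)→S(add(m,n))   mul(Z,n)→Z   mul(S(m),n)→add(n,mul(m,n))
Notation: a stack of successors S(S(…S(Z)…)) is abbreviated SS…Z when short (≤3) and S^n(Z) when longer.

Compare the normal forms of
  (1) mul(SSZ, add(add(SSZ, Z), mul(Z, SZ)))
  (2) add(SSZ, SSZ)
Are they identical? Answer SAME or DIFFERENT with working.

Answer: SAME — A ⇓ S^4(Z), B ⇓ S^4(Z)

Derivation:
Term A:
  start: mul(SSZ, add(add(SSZ, Z), mul(Z, SZ)))
  →1  add(add(add(SSZ, Z), mul(Z, SZ)), mul(SZ, add(add(SSZ, Z), mul(Z, SZ))))
  →2  add(add(S(add(SZ, Z)), mul(Z, SZ)), mul(SZ, add(add(SSZ, Z), mul(Z, SZ))))
  →3  add(S(add(add(SZ, Z), mul(Z, SZ))), mul(SZ, add(add(SSZ, Z), mul(Z, SZ))))
  →4  S(add(add(add(SZ, Z), mul(Z, SZ)), mul(SZ, add(add(SSZ, Z), mul(Z, SZ)))))
  →5  S(add(add(S(add(Z, Z)), mul(Z, SZ)), mul(SZ, add(add(SSZ, Z), mul(Z, SZ)))))
  →6  S(add(S(add(add(Z, Z), mul(Z, SZ))), mul(SZ, add(add(SSZ, Z), mul(Z, SZ)))))
  →7  S(S(add(add(add(Z, Z), mul(Z, SZ)), mul(SZ, add(add(SSZ, Z), mul(Z, SZ))))))
  →8  S(S(add(add(Z, mul(Z, SZ)), mul(SZ, add(add(SSZ, Z), mul(Z, SZ))))))
  →9  S(S(add(mul(Z, SZ), mul(SZ, add(add(SSZ, Z), mul(Z, SZ))))))
  →10  S(S(add(Z, mul(SZ, add(add(SSZ, Z), mul(Z, SZ))))))
  →11  S(S(mul(SZ, add(add(SSZ, Z), mul(Z, SZ)))))
  →12  S(S(add(add(add(SSZ, Z), mul(Z, SZ)), mul(Z, add(add(SSZ, Z), mul(Z, SZ))))))
  →13  S(S(add(add(S(add(SZ, Z)), mul(Z, SZ)), mul(Z, add(add(SSZ, Z), mul(Z, SZ))))))
  →14  S(S(add(S(add(add(SZ, Z), mul(Z, SZ))), mul(Z, add(add(SSZ, Z), mul(Z, SZ))))))
  →15  S(S(S(add(add(add(SZ, Z), mul(Z, SZ)), mul(Z, add(add(SSZ, Z), mul(Z, SZ)))))))
  →16  S(S(S(add(add(S(add(Z, Z)), mul(Z, SZ)), mul(Z, add(add(SSZ, Z), mul(Z, SZ)))))))
  →17  S(S(S(add(S(add(add(Z, Z), mul(Z, SZ))), mul(Z, add(add(SSZ, Z), mul(Z, SZ)))))))
  →18  S(S(S(S(add(add(add(Z, Z), mul(Z, SZ)), mul(Z, add(add(SSZ, Z), mul(Z, SZ))))))))
  →19  S(S(S(S(add(add(Z, mul(Z, SZ)), mul(Z, add(add(SSZ, Z), mul(Z, SZ))))))))
  →20  S(S(S(S(add(mul(Z, SZ), mul(Z, add(add(SSZ, Z), mul(Z, SZ))))))))
  →21  S(S(S(S(add(Z, mul(Z, add(add(SSZ, Z), mul(Z, SZ))))))))
  →22  S(S(S(S(mul(Z, add(add(SSZ, Z), mul(Z, SZ)))))))
  →23  S^4(Z)

Term B:
  start: add(SSZ, SSZ)
  →1  S(add(SZ, SSZ))
  →2  S(S(add(Z, SSZ)))
  →3  S^4(Z)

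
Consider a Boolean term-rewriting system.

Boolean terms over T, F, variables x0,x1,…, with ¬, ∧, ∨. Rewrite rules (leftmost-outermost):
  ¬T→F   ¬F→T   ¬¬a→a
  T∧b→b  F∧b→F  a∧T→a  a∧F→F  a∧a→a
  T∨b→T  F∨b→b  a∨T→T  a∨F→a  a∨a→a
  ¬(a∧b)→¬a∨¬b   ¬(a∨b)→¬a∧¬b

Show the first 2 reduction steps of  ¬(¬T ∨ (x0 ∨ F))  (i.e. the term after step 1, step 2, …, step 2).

Answer: after 2 steps: T ∧ ¬(x0 ∨ F)

Derivation:
  start: ¬(¬T ∨ (x0 ∨ F))
  [1] ¬¬T ∧ ¬(x0 ∨ F)
  [2] T ∧ ¬(x0 ∨ F)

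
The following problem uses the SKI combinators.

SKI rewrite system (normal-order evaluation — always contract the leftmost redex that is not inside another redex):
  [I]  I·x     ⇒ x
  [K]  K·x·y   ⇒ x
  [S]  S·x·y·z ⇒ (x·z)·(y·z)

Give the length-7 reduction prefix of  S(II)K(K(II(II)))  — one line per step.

Answer: after 7 steps: I

Derivation:
  start: S(II)K(K(II(II)))
  step 1: II(K(II(II)))(K(K(II(II))))
  step 2: I(K(II(II)))(K(K(II(II))))
  step 3: K(II(II))(K(K(II(II))))
  step 4: II(II)
  step 5: I(II)
  step 6: II
  step 7: I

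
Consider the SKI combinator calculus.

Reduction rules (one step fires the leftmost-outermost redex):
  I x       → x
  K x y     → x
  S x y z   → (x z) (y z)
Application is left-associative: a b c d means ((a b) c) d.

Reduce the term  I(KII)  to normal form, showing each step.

  start: I(KII)
  step 1: KII
  step 2: I

Answer: normal form = I  (in 2 steps)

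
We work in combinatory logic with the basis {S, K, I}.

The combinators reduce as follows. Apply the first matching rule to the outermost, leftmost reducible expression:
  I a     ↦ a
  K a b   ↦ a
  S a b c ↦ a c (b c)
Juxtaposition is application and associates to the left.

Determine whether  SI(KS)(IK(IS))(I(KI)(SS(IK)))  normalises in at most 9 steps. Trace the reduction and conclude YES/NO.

Answer: YES — reaches normal form SI in 7 ≤ 9 steps

Reduction:
  start: SI(KS)(IK(IS))(I(KI)(SS(IK)))
  →1  I(IK(IS))(KS(IK(IS)))(I(KI)(SS(IK)))
  →2  IK(IS)(KS(IK(IS)))(I(KI)(SS(IK)))
  →3  K(IS)(KS(IK(IS)))(I(KI)(SS(IK)))
  →4  IS(I(KI)(SS(IK)))
  →5  S(I(KI)(SS(IK)))
  →6  S(KI(SS(IK)))
  →7  SI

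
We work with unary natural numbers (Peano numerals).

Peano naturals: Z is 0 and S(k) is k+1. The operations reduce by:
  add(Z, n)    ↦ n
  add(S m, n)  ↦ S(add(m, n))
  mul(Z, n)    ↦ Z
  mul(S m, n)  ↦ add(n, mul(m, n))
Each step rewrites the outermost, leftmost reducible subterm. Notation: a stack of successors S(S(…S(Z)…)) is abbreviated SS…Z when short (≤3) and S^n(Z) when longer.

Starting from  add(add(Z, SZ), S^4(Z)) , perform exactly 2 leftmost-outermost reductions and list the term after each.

  start: add(add(Z, SZ), S^4(Z))
  →1  add(SZ, S^4(Z))
  →2  S(add(Z, S^4(Z)))

Answer: after 2 steps: S(add(Z, S^4(Z)))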